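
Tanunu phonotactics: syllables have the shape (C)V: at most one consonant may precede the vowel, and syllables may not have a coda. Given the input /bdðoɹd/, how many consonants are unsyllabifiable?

4

The consonants /b/, /d/, /ɹ/, /d/ cannot be parsed into a legal (C)V syllable (no codas are permitted; onsets are limited to one consonant).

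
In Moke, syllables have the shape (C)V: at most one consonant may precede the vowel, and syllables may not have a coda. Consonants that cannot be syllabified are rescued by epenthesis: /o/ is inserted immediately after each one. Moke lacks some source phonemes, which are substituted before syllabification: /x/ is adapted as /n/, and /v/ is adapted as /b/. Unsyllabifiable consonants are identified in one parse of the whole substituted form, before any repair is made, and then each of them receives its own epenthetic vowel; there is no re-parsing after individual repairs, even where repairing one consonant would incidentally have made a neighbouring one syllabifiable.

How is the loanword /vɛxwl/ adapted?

bɛnowolo

Substitution: /v/ → /b/, /x/ → /n/, giving /bɛnwl/.
Under (C)V, the unsyllabifiable consonants are /n/, /w/, /l/ (no codas are permitted; onsets are limited to one consonant).
Epenthesis after each stranded consonant: /n/ → /no/, /w/ → /wo/, /l/ → /lo/.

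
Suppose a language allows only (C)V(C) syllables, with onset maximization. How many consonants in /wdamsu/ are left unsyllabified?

Syllabifying with onset maximization leaves /w/ stranded (at most one coda consonant is licensed; onsets are limited to one consonant).

1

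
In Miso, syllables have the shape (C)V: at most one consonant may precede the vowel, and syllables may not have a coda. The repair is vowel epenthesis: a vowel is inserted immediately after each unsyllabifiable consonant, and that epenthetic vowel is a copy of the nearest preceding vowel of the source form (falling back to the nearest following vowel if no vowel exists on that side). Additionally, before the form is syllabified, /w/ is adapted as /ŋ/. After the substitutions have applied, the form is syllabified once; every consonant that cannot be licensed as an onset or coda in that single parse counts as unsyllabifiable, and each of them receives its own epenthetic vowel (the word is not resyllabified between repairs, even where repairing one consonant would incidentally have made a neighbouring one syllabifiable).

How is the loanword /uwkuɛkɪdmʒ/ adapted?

Substitution: /w/ → /ŋ/, giving /uŋkuɛkɪdmʒ/.
Under (C)V, the unsyllabifiable consonants are /ŋ/, /d/, /m/, /ʒ/ (no codas are permitted; onsets are limited to one consonant).
Epenthesis after each stranded consonant: /ŋ/ → /ŋu/, /d/ → /dɪ/, /m/ → /mɪ/, /ʒ/ → /ʒɪ/.

uŋukuɛkɪdɪmɪʒɪ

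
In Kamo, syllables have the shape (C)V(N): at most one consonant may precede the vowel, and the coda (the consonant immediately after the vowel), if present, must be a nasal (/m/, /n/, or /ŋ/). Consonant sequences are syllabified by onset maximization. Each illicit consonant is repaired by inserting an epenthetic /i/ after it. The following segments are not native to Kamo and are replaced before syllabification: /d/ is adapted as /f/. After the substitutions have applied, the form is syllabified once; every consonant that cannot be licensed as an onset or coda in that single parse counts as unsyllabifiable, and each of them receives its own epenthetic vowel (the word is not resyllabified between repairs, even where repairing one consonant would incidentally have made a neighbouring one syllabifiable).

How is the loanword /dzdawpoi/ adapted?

Substitution: /d/ → /f/, giving /fzfawpoi/.
Syllabifying with onset maximization leaves /f/, /z/, /w/ stranded (only a nasal (/m/, /n/, or /ŋ/) is licensed in coda position; onsets are limited to one consonant).
Epenthesis after each stranded consonant: /f/ → /fi/, /z/ → /zi/, /w/ → /wi/.

fizifawipoi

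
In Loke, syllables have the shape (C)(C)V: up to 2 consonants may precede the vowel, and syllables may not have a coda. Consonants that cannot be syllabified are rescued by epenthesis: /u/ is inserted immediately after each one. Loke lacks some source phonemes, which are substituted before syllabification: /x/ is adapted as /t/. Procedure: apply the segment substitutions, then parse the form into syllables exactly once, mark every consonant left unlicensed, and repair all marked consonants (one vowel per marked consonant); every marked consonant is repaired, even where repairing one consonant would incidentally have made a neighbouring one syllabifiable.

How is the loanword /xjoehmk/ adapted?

tjoehumuku

Substitution: /x/ → /t/, giving /tjoehmk/.
Syllabifying with onset maximization leaves /h/, /m/, /k/ stranded (no codas are permitted; onsets may contain at most 2 consonants).
Epenthesis after each stranded consonant: /h/ → /hu/, /m/ → /mu/, /k/ → /ku/.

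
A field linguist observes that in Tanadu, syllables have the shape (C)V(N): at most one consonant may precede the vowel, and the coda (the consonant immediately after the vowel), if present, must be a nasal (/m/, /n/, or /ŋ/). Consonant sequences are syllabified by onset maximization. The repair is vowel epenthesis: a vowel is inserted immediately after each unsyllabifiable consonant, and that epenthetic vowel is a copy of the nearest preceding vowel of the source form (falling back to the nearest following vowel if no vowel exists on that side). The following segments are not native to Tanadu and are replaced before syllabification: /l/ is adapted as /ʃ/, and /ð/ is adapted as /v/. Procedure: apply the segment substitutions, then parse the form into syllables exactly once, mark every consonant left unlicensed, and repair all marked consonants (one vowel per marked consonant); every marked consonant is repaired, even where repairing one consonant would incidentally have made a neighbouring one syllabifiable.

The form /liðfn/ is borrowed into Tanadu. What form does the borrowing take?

ʃivifini

Substitution: /l/ → /ʃ/, /ð/ → /v/, giving /ʃivfn/.
Syllabifying with onset maximization leaves /v/, /f/, /n/ stranded (only a nasal (/m/, /n/, or /ŋ/) is licensed in coda position; onsets are limited to one consonant).
Each unlicensed consonant becomes the onset of a new syllable: /v/ → /vi/, /f/ → /fi/, /n/ → /ni/.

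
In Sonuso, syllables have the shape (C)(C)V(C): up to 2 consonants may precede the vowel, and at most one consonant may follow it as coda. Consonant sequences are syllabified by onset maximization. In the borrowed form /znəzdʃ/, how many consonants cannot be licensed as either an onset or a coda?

The consonants /d/, /ʃ/ cannot be parsed into a legal (C)(C)V(C) syllable (at most one coda consonant is licensed; onsets may contain at most 2 consonants).

2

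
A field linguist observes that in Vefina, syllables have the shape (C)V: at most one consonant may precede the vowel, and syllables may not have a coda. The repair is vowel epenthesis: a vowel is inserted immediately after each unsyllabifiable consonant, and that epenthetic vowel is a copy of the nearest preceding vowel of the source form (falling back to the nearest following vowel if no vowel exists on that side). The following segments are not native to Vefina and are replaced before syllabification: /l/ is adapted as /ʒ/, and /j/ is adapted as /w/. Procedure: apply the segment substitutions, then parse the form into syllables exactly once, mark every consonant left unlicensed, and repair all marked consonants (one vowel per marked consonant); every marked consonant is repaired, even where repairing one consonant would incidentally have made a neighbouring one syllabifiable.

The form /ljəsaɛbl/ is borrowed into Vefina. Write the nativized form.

ʒəwəsaɛbɛʒɛ

Substitution: /l/ → /ʒ/, /j/ → /w/, giving /ʒwəsaɛbʒ/.
Under (C)V, the unsyllabifiable consonants are /ʒ/, /b/, /ʒ/ (no codas are permitted; onsets are limited to one consonant).
Inserting the epenthetic vowel yields /ʒ/ → /ʒə/, /b/ → /bɛ/, /ʒ/ → /ʒɛ/.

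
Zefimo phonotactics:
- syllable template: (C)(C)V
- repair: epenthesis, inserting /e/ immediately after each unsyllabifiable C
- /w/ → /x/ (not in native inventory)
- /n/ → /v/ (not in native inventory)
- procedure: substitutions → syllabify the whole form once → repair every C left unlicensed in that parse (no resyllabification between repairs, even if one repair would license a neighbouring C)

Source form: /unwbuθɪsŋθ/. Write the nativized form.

uvexbuθɪseŋeθe

Substitution: /n/ → /v/, /w/ → /x/, giving /uvxbuθɪsŋθ/.
Syllabifying with onset maximization leaves /v/, /s/, /ŋ/, /θ/ stranded (no codas are permitted; onsets may contain at most 2 consonants).
Epenthesis after each stranded consonant: /v/ → /ve/, /s/ → /se/, /ŋ/ → /ŋe/, /θ/ → /θe/.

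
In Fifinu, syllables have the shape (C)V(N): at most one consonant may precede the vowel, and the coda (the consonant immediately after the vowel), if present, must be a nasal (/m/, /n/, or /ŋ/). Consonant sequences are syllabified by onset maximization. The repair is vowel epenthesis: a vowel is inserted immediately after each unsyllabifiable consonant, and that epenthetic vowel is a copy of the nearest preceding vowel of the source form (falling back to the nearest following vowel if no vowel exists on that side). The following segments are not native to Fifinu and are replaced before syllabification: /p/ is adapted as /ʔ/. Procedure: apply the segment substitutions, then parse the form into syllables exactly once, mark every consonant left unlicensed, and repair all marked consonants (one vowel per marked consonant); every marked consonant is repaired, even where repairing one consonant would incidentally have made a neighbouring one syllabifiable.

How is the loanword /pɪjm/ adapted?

Substitution: /p/ → /ʔ/, giving /ʔɪjm/.
The consonants /j/, /m/ cannot be parsed into a legal (C)V(N) syllable (only a nasal (/m/, /n/, or /ŋ/) is licensed in coda position; onsets are limited to one consonant).
Inserting the epenthetic vowel yields /j/ → /jɪ/, /m/ → /mɪ/.

ʔɪjɪmɪ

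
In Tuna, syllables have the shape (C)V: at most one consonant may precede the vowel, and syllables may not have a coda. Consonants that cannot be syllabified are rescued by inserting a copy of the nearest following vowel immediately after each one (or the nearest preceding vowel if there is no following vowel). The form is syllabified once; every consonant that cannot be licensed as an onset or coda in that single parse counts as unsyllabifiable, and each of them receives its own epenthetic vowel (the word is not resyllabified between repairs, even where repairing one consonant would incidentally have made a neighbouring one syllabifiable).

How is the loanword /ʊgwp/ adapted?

Under (C)V, the unsyllabifiable consonants are /g/, /w/, /p/ (no codas are permitted; onsets are limited to one consonant).
Epenthesis after each stranded consonant: /g/ → /gʊ/, /w/ → /wʊ/, /p/ → /pʊ/.

ʊgʊwʊpʊ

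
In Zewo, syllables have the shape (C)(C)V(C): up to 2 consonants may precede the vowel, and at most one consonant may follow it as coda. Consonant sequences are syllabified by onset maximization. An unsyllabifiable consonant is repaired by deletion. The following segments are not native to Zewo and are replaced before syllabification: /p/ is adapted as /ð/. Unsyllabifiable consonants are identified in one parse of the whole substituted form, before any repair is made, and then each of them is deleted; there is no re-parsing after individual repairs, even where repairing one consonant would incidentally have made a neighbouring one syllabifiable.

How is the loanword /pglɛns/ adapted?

Substitution: /p/ → /ð/, giving /ðglɛns/.
Syllabifying with onset maximization leaves /ð/, /s/ stranded (at most one coda consonant is licensed; onsets may contain at most 2 consonants).
Deleting the stranded consonants removes /ð/, /s/.

glɛn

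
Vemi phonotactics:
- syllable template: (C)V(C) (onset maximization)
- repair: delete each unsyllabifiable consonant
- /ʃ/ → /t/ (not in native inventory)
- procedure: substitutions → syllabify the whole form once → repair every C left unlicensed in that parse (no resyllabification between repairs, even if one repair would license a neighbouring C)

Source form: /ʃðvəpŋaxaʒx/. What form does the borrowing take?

vəpŋaxaʒ

Substitution: /ʃ/ → /t/, giving /tðvəpŋaxaʒx/.
The consonants /t/, /ð/, /x/ cannot be parsed into a legal (C)V(C) syllable (at most one coda consonant is licensed; onsets are limited to one consonant).
Deleting the stranded consonants removes /t/, /ð/, /x/.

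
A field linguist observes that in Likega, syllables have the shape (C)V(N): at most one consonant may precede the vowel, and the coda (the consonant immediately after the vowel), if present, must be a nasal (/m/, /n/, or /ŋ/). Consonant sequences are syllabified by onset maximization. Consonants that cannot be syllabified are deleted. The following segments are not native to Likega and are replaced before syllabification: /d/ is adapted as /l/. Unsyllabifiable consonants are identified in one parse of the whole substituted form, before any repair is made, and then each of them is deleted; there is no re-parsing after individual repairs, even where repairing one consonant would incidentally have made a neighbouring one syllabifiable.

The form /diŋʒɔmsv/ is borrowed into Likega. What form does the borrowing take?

liŋʒɔm

Substitution: /d/ → /l/, giving /liŋʒɔmsv/.
Under (C)V(N), the unsyllabifiable consonants are /s/, /v/ (only a nasal (/m/, /n/, or /ŋ/) is licensed in coda position; onsets are limited to one consonant).
Deletion applies to /s/, /v/.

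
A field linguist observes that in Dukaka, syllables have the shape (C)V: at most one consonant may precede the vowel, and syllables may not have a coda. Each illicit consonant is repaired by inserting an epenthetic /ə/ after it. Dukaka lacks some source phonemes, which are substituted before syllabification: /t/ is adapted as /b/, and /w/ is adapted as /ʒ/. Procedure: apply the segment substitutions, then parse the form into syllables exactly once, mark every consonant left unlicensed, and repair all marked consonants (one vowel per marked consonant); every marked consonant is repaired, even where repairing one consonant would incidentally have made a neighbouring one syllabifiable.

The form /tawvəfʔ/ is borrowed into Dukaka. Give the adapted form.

Substitution: /t/ → /b/, /w/ → /ʒ/, giving /baʒvəfʔ/.
Under (C)V, the unsyllabifiable consonants are /ʒ/, /f/, /ʔ/ (no codas are permitted; onsets are limited to one consonant).
Inserting the epenthetic vowel yields /ʒ/ → /ʒə/, /f/ → /fə/, /ʔ/ → /ʔə/.

baʒəvəfəʔə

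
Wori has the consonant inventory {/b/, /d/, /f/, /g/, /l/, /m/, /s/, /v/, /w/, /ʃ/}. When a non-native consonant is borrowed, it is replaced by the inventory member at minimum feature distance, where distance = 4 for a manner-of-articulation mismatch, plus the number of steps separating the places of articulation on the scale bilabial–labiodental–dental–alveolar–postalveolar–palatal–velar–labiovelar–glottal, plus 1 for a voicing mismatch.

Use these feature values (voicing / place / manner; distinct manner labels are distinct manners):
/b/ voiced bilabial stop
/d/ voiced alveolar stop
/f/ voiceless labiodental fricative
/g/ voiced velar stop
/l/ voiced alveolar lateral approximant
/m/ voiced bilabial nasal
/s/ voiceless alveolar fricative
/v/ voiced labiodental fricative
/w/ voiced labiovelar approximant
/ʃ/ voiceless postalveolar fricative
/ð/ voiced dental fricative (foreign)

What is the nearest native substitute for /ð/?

/v/ is closest: same manner (fricative), place distance 1 (dental→labiodental), same voicing; total 1. Next closest is /f/ at distance 2.

v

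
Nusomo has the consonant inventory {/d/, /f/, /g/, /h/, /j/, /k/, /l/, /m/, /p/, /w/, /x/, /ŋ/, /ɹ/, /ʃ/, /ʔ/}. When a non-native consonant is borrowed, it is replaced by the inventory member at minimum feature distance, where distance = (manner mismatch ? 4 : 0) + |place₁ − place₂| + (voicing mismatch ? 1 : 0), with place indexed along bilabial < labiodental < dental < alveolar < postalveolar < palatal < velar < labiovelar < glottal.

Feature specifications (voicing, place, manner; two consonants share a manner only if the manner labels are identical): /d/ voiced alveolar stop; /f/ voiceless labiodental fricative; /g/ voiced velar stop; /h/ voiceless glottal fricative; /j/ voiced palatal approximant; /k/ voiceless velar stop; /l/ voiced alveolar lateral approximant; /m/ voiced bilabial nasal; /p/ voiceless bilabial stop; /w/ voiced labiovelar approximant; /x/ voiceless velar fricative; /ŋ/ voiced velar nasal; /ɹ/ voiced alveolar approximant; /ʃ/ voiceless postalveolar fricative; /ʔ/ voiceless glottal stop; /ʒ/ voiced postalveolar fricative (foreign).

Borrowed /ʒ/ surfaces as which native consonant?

/ʃ/ is closest: same manner (fricative), place distance 0 (postalveolar→postalveolar), voicing differs (+1); total 1. Next closest is /x/ at distance 3.

ʃ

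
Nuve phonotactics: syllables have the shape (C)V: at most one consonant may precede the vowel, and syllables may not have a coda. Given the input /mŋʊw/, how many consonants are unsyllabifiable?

The consonants /m/, /w/ cannot be parsed into a legal (C)V syllable (no codas are permitted; onsets are limited to one consonant).

2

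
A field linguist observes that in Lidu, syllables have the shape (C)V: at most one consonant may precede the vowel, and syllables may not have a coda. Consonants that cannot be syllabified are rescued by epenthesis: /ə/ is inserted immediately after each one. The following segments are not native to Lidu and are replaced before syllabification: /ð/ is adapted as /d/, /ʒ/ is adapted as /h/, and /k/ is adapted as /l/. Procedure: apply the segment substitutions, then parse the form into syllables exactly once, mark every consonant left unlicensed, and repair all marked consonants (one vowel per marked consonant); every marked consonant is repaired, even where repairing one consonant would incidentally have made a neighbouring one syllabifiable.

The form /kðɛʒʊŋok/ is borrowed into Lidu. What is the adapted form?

lədɛhʊŋolə

Substitution: /k/ → /l/, /ð/ → /d/, /ʒ/ → /h/, giving /ldɛhʊŋol/.
Under (C)V, the unsyllabifiable consonants are /l/, /l/ (no codas are permitted; onsets are limited to one consonant).
Inserting the epenthetic vowel yields /l/ → /lə/, /l/ → /lə/.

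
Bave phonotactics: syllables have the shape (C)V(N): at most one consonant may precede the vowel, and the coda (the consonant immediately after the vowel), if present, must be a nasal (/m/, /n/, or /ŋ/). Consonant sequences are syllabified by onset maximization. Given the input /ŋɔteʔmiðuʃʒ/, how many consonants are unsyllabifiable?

3

Under (C)V(N), the unsyllabifiable consonants are /ʔ/, /ʃ/, /ʒ/ (only a nasal (/m/, /n/, or /ŋ/) is licensed in coda position; onsets are limited to one consonant).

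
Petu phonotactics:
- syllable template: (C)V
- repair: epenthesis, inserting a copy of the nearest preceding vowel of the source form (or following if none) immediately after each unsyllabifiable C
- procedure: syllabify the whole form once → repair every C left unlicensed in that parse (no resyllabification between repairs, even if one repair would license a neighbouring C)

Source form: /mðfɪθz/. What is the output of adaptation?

mɪðɪfɪθɪzɪ

The consonants /m/, /ð/, /θ/, /z/ cannot be parsed into a legal (C)V syllable (no codas are permitted; onsets are limited to one consonant).
Epenthesis after each stranded consonant: /m/ → /mɪ/, /ð/ → /ðɪ/, /θ/ → /θɪ/, /z/ → /zɪ/.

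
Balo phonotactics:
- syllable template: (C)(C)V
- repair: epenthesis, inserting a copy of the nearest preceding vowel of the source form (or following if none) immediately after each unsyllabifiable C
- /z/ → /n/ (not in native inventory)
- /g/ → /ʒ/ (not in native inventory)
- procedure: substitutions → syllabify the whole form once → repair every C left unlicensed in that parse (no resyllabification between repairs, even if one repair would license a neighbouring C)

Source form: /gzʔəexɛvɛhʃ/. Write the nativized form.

ʒənʔəexɛvɛhɛʃɛ

Substitution: /g/ → /ʒ/, /z/ → /n/, giving /ʒnʔəexɛvɛhʃ/.
Under (C)(C)V, the unsyllabifiable consonants are /ʒ/, /h/, /ʃ/ (no codas are permitted; onsets may contain at most 2 consonants).
Each unlicensed consonant becomes the onset of a new syllable: /ʒ/ → /ʒə/, /h/ → /hɛ/, /ʃ/ → /ʃɛ/.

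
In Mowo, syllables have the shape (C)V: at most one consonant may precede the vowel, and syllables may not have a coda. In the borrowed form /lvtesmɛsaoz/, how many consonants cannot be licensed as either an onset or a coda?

4

Syllabifying with onset maximization leaves /l/, /v/, /s/, /z/ stranded (no codas are permitted; onsets are limited to one consonant).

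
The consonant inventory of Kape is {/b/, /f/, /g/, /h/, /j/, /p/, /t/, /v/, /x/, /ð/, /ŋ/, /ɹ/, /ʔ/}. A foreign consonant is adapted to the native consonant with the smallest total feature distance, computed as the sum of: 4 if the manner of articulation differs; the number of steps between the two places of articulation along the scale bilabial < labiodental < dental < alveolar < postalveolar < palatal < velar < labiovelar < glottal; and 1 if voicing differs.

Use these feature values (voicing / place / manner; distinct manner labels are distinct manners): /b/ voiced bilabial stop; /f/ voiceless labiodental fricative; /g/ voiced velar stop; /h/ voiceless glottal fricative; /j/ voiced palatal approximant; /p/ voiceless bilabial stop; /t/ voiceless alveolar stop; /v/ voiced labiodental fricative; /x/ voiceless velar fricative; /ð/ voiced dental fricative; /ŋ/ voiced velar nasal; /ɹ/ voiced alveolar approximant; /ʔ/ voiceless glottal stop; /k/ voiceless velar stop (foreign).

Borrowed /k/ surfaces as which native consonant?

g

/g/ is closest: same manner (stop), place distance 0 (velar→velar), voicing differs (+1); total 1. Next closest is /ʔ/ at distance 2.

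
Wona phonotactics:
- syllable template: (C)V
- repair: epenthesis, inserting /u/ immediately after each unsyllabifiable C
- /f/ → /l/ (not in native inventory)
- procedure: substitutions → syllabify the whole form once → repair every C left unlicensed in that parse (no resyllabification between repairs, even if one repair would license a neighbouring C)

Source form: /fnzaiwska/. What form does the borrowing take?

lunuzaiwusuka

Substitution: /f/ → /l/, giving /lnzaiwska/.
Syllabifying with onset maximization leaves /l/, /n/, /w/, /s/ stranded (no codas are permitted; onsets are limited to one consonant).
Each unlicensed consonant becomes the onset of a new syllable: /l/ → /lu/, /n/ → /nu/, /w/ → /wu/, /s/ → /su/.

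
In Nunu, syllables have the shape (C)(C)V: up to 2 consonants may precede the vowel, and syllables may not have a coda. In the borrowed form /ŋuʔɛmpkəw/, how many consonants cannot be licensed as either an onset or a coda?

Syllabifying with onset maximization leaves /m/, /w/ stranded (no codas are permitted; onsets may contain at most 2 consonants).

2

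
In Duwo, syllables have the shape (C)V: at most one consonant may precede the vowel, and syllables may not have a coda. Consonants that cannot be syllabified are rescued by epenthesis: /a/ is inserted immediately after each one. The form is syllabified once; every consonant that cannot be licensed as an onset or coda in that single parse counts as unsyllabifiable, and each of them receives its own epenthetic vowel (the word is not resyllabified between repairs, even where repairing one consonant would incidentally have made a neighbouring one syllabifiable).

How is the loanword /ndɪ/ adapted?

nadɪ

The consonants /n/ cannot be parsed into a legal (C)V syllable (no codas are permitted; onsets are limited to one consonant).
Inserting the epenthetic vowel yields /n/ → /na/.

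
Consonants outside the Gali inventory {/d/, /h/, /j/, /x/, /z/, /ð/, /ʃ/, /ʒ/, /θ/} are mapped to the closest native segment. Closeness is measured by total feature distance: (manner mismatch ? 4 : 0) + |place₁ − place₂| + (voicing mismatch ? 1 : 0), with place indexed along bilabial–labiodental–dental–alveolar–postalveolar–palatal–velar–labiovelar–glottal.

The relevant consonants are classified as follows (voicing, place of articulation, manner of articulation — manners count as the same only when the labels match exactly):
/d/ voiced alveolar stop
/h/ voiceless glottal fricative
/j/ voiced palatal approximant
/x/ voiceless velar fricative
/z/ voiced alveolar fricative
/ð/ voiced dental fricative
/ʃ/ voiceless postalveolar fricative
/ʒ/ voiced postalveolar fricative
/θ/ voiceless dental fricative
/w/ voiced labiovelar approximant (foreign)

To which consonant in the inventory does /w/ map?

/j/ is closest: same manner (approximant), place distance 2 (labiovelar→palatal), same voicing; total 2. Next closest is /h/ at distance 6.

j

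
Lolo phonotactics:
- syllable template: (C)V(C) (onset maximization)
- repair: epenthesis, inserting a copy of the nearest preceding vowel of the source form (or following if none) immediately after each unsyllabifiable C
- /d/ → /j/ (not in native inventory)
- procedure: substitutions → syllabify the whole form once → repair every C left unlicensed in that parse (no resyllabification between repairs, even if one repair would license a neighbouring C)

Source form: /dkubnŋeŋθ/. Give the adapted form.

jukubnuŋeŋθe

Substitution: /d/ → /j/, giving /jkubnŋeŋθ/.
Under (C)V(C), the unsyllabifiable consonants are /j/, /n/, /θ/ (at most one coda consonant is licensed; onsets are limited to one consonant).
Inserting the epenthetic vowel yields /j/ → /ju/, /n/ → /nu/, /θ/ → /θe/.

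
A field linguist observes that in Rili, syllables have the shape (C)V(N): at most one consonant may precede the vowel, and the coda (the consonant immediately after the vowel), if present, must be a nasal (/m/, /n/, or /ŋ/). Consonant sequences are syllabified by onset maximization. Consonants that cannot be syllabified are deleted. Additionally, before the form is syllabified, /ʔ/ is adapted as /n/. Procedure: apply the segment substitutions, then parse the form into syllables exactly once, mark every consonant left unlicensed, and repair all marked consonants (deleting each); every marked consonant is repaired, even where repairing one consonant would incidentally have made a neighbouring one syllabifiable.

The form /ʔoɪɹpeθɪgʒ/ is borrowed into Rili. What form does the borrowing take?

Substitution: /ʔ/ → /n/, giving /noɪɹpeθɪgʒ/.
The consonants /ɹ/, /g/, /ʒ/ cannot be parsed into a legal (C)V(N) syllable (only a nasal (/m/, /n/, or /ŋ/) is licensed in coda position; onsets are limited to one consonant).
Each unlicensed consonant is deleted: /ɹ/, /g/, /ʒ/.

noɪpeθɪ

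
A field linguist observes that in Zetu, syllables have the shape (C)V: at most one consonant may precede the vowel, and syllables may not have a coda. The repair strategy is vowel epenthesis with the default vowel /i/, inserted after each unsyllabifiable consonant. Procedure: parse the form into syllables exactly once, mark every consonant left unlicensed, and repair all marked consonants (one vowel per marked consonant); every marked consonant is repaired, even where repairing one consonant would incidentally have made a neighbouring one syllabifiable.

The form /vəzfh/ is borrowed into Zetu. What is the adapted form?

Syllabifying with onset maximization leaves /z/, /f/, /h/ stranded (no codas are permitted; onsets are limited to one consonant).
Inserting the epenthetic vowel yields /z/ → /zi/, /f/ → /fi/, /h/ → /hi/.

vəzifihi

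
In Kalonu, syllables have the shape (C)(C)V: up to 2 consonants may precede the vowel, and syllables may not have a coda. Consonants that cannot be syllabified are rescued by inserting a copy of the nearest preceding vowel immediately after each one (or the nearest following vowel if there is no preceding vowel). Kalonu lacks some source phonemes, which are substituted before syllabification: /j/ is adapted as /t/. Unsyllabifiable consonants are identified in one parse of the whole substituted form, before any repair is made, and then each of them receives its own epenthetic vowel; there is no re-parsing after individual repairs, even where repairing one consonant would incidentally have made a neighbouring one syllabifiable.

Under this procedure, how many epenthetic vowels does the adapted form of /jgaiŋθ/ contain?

After substitution the input is /tgaiŋθ/.
The unsyllabifiable consonants are /ŋ/, /θ/; each receives one epenthetic vowel.

2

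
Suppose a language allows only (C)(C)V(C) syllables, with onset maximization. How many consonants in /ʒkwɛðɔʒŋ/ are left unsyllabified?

Under (C)(C)V(C), the unsyllabifiable consonants are /ʒ/, /ŋ/ (at most one coda consonant is licensed; onsets may contain at most 2 consonants).

2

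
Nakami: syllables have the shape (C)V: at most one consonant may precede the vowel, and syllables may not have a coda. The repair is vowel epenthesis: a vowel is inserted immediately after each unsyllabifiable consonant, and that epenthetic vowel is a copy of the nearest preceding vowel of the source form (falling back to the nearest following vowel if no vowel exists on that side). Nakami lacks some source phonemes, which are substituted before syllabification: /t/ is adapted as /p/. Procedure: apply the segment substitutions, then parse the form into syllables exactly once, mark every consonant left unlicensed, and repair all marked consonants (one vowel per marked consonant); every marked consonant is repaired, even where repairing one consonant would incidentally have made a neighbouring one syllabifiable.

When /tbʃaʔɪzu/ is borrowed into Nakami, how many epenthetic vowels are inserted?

After substitution the input is /pbʃaʔɪzu/.
The unsyllabifiable consonants are /p/, /b/; each receives one epenthetic vowel.

2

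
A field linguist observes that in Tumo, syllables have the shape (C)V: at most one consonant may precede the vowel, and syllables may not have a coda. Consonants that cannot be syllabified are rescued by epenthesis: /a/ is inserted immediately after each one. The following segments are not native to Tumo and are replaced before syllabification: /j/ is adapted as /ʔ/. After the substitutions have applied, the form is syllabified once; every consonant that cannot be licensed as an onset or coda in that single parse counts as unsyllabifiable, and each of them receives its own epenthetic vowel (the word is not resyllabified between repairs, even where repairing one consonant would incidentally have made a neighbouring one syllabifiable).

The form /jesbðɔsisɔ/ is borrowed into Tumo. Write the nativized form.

Substitution: /j/ → /ʔ/, giving /ʔesbðɔsisɔ/.
Syllabifying with onset maximization leaves /s/, /b/ stranded (no codas are permitted; onsets are limited to one consonant).
Inserting the epenthetic vowel yields /s/ → /sa/, /b/ → /ba/.

ʔesabaðɔsisɔ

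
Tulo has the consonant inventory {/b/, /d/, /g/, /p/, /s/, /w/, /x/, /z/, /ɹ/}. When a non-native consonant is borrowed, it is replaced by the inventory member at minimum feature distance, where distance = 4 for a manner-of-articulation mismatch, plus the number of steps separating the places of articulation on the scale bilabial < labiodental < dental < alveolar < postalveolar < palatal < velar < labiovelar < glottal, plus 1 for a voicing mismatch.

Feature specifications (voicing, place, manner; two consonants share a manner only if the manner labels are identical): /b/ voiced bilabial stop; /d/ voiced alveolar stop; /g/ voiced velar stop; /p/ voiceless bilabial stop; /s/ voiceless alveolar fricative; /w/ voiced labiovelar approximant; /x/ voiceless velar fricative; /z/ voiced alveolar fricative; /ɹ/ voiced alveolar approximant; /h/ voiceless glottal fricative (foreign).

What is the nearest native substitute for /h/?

x

/x/ is closest: same manner (fricative), place distance 2 (glottal→velar), same voicing; total 2. Next closest is /s/ at distance 5.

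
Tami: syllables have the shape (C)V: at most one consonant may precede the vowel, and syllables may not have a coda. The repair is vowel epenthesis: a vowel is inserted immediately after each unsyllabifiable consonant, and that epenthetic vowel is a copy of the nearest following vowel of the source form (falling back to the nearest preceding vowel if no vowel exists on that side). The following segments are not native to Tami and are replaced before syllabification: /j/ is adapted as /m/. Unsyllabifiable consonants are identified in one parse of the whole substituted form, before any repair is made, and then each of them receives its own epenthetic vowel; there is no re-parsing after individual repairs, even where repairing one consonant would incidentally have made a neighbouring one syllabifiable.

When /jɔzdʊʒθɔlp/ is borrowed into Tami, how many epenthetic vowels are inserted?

4

After substitution the input is /mɔzdʊʒθɔlp/.
The unsyllabifiable consonants are /z/, /ʒ/, /l/, /p/; each receives one epenthetic vowel.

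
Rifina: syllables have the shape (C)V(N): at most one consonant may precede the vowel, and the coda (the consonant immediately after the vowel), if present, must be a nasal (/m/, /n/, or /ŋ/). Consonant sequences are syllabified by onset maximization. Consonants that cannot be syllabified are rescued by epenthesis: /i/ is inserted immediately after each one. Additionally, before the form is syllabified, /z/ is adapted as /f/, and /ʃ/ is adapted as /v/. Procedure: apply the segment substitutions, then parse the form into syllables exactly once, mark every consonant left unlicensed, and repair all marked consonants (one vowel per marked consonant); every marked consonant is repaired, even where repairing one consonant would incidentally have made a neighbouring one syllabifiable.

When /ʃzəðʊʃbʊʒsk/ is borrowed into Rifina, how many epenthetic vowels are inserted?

After substitution the input is /vfəðʊvbʊʒsk/.
The unsyllabifiable consonants are /v/, /v/, /ʒ/, /s/, /k/; each receives one epenthetic vowel.

5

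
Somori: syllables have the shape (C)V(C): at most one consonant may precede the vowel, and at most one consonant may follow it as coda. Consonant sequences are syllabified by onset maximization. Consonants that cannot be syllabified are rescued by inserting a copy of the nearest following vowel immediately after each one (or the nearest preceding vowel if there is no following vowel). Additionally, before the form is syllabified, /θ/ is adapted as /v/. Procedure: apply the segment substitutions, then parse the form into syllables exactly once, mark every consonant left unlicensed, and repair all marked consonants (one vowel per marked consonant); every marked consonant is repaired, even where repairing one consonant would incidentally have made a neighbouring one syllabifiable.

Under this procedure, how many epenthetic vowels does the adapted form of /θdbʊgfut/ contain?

2

After substitution the input is /vdbʊgfut/.
The unsyllabifiable consonants are /v/, /d/; each receives one epenthetic vowel.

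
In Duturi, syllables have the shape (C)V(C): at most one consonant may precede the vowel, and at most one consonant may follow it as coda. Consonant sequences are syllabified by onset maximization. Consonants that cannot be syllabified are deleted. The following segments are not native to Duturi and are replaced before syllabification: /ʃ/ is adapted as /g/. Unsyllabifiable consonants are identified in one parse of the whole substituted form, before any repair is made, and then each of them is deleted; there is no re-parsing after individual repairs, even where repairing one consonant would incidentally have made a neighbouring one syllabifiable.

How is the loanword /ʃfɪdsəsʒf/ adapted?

Substitution: /ʃ/ → /g/, giving /gfɪdsəsʒf/.
Syllabifying with onset maximization leaves /g/, /ʒ/, /f/ stranded (at most one coda consonant is licensed; onsets are limited to one consonant).
Deleting the stranded consonants removes /g/, /ʒ/, /f/.

fɪdsəs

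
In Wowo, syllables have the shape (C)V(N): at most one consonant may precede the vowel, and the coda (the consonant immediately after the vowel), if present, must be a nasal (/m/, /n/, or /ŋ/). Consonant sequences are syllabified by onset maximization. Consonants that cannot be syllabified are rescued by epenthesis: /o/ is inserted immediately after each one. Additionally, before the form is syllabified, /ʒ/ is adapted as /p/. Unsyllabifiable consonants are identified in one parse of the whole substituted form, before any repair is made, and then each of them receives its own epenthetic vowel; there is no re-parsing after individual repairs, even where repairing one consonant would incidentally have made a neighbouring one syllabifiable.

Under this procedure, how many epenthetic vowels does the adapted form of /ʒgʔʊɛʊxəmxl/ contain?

4

After substitution the input is /pgʔʊɛʊxəmxl/.
The unsyllabifiable consonants are /p/, /g/, /x/, /l/; each receives one epenthetic vowel.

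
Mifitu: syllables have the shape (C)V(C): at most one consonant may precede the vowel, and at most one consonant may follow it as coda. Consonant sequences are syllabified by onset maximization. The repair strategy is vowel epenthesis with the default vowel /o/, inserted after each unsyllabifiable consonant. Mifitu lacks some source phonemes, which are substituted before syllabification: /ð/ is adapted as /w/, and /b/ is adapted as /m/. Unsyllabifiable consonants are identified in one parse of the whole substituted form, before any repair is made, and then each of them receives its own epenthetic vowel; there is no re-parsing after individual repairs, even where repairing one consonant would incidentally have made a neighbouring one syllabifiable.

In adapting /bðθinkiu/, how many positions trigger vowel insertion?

2

After substitution the input is /mwθinkiu/.
The unsyllabifiable consonants are /m/, /w/; each receives one epenthetic vowel.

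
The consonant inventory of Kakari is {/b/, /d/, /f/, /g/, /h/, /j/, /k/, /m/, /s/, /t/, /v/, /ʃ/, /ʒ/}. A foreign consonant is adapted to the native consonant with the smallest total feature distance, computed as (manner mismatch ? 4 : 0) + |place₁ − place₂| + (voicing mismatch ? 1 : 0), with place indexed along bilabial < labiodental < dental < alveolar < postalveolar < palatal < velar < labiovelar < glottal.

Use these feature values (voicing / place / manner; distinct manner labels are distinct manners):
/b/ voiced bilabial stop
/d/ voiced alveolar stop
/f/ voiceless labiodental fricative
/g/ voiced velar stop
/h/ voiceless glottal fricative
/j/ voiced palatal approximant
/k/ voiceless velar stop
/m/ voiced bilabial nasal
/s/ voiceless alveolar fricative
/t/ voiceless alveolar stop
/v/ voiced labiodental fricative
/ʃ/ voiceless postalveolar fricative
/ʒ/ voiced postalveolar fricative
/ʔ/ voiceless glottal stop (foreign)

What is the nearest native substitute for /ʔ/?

/k/ is closest: same manner (stop), place distance 2 (glottal→velar), same voicing; total 2. Next closest is /g/ at distance 3.

k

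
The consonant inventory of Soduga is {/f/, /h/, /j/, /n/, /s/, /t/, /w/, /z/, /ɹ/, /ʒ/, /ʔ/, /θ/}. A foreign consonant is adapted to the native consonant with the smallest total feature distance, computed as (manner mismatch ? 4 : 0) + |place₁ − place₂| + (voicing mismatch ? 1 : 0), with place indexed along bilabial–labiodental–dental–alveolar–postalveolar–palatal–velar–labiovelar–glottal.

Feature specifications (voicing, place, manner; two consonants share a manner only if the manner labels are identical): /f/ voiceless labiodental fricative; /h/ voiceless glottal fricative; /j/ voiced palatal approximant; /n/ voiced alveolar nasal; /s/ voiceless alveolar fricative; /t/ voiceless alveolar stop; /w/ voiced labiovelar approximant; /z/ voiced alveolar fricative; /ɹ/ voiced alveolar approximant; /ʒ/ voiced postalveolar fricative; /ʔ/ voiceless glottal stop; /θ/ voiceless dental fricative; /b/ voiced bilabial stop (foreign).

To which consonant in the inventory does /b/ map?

/t/ is closest: same manner (stop), place distance 3 (bilabial→alveolar), voicing differs (+1); total 4. Next closest is /f/ at distance 6.

t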